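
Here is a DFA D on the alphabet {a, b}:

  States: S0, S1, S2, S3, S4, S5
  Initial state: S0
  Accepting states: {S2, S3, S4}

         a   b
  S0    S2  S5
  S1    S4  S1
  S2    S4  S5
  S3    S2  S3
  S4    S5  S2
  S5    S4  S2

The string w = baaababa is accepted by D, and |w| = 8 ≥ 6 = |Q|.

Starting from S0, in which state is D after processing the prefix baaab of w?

Run of D on the first 5 characters of w = b a a a b:
  step 0: S0  (start)
  step 1: S5  (read b: S0→S5)
  step 2: S4  (read a: S5→S4)
  step 3: S5  (read a: S4→S5)
  step 4: S4  (read a: S5→S4)
  step 5: S2  (read b: S4→S2)

After reading 5 characters, D is in state S2.
(This kind of state-tracing is the core of the pumping-lemma construction: with 6 states, pigeonhole forces a repeat within the first 6 steps.)

S2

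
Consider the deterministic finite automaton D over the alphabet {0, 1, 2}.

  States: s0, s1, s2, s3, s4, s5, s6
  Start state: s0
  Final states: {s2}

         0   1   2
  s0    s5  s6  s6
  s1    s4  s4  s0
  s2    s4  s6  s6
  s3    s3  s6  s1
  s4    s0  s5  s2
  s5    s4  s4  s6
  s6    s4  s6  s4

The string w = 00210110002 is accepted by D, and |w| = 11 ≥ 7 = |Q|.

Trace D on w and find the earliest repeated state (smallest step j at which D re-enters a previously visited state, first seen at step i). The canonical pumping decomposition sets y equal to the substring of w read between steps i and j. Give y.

210

State sequence: s0 -0-> s5 -0-> s4 -2-> s2 -1-> s6 -0-> s4 -1-> s5 -1-> s4 -0-> s0 -0-> s5 -0-> s4 -2-> s2
First repeat at step 5: s4 was already visited.

So i = 2, j = 5, giving x = w[0:2] = 00, y = w[2:5] = 210, z = w[5:11] = 110002.
Check: |xy| = 5 ≤ 7 and |y| = 3 ≥ 1. Reading y takes D from s4 back to s4, so every xyⁱz is accepted.
Pumping length from the standard proof: p = 7 (the number of states). The repeated state found above gives |xy| = j ≤ 7 and |y| = j − i ≥ 1.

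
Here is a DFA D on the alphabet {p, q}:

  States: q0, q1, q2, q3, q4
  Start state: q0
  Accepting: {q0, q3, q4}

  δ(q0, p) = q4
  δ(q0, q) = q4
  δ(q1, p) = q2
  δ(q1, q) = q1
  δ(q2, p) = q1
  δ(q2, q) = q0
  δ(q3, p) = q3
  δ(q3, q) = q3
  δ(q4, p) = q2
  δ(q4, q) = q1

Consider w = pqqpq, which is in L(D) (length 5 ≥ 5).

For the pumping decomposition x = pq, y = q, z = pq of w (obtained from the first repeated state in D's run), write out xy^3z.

pqqqqpq

xy^3z = pq·q·q·q·pq = pqqqqpq.
Reading y = q takes D from q1 back to q1, so after x·y·y·y the machine is still in q1, and z then leads to the accepting state q0. Hence pqqqqpq ∈ L(D).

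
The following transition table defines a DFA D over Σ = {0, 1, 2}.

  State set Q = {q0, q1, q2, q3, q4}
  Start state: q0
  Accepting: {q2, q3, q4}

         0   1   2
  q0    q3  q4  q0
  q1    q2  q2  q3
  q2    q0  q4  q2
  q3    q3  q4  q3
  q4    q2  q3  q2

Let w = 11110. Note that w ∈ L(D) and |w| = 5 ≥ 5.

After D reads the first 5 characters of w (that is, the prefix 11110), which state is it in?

q3

Run of D on the first 5 characters of w = 1 1 1 1 0:
  step 0: q0  (start)
  step 1: q4  (read 1: q0→q4)
  step 2: q3  (read 1: q4→q3)
  step 3: q4  (read 1: q3→q4)
  step 4: q3  (read 1: q4→q3)
  step 5: q3  (read 0: q3→q3)

After reading 5 characters, D is in state q3.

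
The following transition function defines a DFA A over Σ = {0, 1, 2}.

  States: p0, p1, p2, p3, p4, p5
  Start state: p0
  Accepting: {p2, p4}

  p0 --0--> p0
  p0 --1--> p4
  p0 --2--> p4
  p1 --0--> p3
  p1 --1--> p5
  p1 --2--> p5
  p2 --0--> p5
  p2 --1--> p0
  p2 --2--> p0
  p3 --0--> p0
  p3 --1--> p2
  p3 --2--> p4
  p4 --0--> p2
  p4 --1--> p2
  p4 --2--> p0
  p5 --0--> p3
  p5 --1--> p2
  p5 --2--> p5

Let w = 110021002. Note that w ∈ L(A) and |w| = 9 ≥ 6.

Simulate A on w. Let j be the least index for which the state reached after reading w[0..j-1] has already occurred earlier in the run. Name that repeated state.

State sequence: p0 -1-> p4 -1-> p2 -0-> p5 -0-> p3 -2-> p4 -1-> p2 -0-> p5 -0-> p3 -2-> p4
First repeat at step 5: p4 was already visited.

The earliest repeat is at step j = 5: A is in p4, which it already visited at step i = 1.

p4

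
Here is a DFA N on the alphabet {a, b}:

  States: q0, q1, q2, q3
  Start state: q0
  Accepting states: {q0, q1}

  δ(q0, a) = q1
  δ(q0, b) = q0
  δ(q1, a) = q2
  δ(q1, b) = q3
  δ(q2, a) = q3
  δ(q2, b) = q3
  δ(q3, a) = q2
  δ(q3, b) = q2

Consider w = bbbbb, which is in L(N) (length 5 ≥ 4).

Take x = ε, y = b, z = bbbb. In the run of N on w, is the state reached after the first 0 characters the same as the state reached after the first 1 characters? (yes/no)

Run of N on the first 1 characters of w = b:
  step 0: q0  (start)
  step 1: q0  (read b: q0→q0)

After x (step 0): q0. After xy (step 1): q0.
They match, so y = b drives N around a cycle from q0 back to itself; pumping y any number of times keeps N in q0 before reading z, and xyⁱz ∈ L(N) for every i ≥ 0.

yes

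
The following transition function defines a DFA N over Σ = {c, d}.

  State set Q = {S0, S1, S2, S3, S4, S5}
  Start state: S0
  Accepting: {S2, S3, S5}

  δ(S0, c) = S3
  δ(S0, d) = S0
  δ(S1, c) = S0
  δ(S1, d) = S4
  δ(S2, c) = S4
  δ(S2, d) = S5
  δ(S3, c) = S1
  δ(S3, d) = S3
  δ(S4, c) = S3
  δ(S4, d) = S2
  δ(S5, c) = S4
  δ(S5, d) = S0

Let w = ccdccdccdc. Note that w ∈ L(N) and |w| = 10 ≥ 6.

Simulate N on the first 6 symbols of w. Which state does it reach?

S4

State sequence: S0 -c-> S3 -c-> S1 -d-> S4 -c-> S3 -c-> S1 -d-> S4

After reading 6 characters, N is in state S4.
(This kind of state-tracing is the core of the pumping-lemma construction: with 6 states, pigeonhole forces a repeat within the first 6 steps.)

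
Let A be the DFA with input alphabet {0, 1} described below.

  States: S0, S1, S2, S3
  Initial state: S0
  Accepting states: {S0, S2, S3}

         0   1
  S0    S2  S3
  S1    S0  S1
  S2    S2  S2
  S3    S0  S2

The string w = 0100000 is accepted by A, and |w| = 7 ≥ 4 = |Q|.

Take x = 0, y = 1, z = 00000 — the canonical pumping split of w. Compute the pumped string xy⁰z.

xy⁰z = xz = 0·00000 = 000000.
Reading y = 1 takes A from S2 back to S2, so after x the machine is still in S2, and z then leads to the accepting state S2. Hence 000000 ∈ L(A).

000000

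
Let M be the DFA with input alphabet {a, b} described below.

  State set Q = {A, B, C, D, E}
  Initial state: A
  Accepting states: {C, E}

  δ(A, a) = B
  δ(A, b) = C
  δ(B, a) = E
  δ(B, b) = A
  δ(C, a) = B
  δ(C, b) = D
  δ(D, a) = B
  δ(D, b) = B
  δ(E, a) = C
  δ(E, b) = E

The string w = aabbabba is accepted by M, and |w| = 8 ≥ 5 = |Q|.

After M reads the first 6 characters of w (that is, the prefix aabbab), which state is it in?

D

Run of M on the first 6 characters of w = a a b b a b:
  step 0: A  (start)
  step 1: B  (read a: A→B)
  step 2: E  (read a: B→E)
  step 3: E  (read b: E→E)
  step 4: E  (read b: E→E)
  step 5: C  (read a: E→C)
  step 6: D  (read b: C→D)

After reading 6 characters, M is in state D.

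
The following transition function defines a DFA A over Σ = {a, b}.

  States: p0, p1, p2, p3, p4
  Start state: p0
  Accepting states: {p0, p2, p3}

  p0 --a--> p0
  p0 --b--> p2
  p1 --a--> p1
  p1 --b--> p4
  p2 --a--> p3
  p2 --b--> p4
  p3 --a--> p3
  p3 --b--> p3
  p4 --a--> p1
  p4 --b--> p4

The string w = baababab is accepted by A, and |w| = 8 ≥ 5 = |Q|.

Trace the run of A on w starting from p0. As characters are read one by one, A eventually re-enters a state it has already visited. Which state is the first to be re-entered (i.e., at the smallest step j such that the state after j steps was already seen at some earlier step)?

p3

Run of A on w = b a a b a b a b:
  step 0: p0  (start)
  step 1: p2  (read b: p0→p2)
  step 2: p3  (read a: p2→p3)
  step 3: p3  (read a: p3→p3)   ← first repeat (p3 seen earlier)
  step 4: p3  (read b: p3→p3)
  step 5: p3  (read a: p3→p3)
  step 6: p3  (read b: p3→p3)
  step 7: p3  (read a: p3→p3)
  step 8: p3  (read b: p3→p3)

The earliest repeat is at step j = 3: A is in p3, which it already visited at step i = 2.
The DFA has 5 states, so the proof of the pumping lemma guarantees a repeated state among the first 5+1 visited; the segment between the two visits is the pumpable y.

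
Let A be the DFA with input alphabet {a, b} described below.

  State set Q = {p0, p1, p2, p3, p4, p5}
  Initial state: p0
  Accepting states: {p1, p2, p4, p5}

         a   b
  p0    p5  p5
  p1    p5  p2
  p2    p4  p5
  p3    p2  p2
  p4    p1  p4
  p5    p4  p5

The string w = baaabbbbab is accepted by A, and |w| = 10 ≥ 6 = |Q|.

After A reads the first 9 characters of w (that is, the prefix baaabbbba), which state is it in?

State sequence: p0 -b-> p5 -a-> p4 -a-> p1 -a-> p5 -b-> p5 -b-> p5 -b-> p5 -b-> p5 -a-> p4

After reading 9 characters, A is in state p4.
(This kind of state-tracing is the core of the pumping-lemma construction: with 6 states, pigeonhole forces a repeat within the first 6 steps.)

p4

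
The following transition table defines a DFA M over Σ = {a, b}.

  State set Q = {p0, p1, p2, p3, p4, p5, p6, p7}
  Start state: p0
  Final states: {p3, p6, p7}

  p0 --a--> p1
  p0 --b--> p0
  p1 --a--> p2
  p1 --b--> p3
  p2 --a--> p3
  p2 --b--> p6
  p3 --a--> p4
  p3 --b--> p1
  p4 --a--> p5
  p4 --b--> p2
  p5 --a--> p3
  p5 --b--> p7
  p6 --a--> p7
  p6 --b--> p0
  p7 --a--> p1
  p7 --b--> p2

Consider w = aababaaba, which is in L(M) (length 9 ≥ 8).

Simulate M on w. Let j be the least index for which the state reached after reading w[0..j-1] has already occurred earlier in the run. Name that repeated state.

State sequence: p0 -a-> p1 -a-> p2 -b-> p6 -a-> p7 -b-> p2 -a-> p3 -a-> p4 -b-> p2 -a-> p3
First repeat at step 5: p2 was already visited.

The earliest repeat is at step j = 5: M is in p2, which it already visited at step i = 2.
Pumping length from the standard proof: p = 8 (the number of states). The repeated state found above gives |xy| = j ≤ 8 and |y| = j − i ≥ 1.

p2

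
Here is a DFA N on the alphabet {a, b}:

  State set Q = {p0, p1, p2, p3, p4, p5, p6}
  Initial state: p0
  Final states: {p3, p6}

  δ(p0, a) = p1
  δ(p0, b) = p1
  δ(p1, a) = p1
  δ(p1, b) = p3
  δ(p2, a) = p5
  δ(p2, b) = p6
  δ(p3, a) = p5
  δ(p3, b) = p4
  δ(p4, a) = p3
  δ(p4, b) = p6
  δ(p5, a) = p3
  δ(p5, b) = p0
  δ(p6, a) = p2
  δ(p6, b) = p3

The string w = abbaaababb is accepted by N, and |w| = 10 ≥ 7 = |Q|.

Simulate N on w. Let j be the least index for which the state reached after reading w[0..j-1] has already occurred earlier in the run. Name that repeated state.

p3

State sequence: p0 -a-> p1 -b-> p3 -b-> p4 -a-> p3 -a-> p5 -a-> p3 -b-> p4 -a-> p3 -b-> p4 -b-> p6
First repeat at step 4: p3 was already visited.

The earliest repeat is at step j = 4: N is in p3, which it already visited at step i = 2.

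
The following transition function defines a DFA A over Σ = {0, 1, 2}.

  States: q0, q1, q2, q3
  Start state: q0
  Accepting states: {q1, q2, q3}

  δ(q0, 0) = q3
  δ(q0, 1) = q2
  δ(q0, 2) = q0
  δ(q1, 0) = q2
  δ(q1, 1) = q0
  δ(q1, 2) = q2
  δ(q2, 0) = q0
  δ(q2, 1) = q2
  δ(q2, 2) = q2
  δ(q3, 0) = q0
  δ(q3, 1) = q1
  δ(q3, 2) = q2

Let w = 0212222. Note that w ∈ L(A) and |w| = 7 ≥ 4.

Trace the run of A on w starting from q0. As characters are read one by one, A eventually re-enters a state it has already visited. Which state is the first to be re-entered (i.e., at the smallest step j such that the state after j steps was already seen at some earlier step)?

q2

Run of A on w = 0 2 1 2 2 2 2:
  step 0: q0  (start)
  step 1: q3  (read 0: q0→q3)
  step 2: q2  (read 2: q3→q2)
  step 3: q2  (read 1: q2→q2)   ← first repeat (q2 seen earlier)
  step 4: q2  (read 2: q2→q2)
  step 5: q2  (read 2: q2→q2)
  step 6: q2  (read 2: q2→q2)
  step 7: q2  (read 2: q2→q2)

The earliest repeat is at step j = 3: A is in q2, which it already visited at step i = 2.
Since A has 4 states, any run of length ≥ 4 visits 4+1 states, so by pigeonhole some state repeats within the first 4 steps — that repeat gives the pumpable loop.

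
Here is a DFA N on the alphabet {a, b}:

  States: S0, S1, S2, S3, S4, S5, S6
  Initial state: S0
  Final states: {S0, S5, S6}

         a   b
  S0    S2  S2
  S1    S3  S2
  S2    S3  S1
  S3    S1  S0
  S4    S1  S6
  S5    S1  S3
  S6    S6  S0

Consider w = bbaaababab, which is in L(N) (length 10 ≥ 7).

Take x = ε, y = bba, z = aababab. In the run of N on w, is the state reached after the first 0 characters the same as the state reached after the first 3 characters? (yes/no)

State sequence: S0 -b-> S2 -b-> S1 -a-> S3

After x (step 0): S0. After xy (step 3): S3.
They differ (S0 ≠ S3), so y is not a cycle from the state after x; this split is not the one the pumping-lemma construction produces, and pumping y need not keep the string in L(N).

no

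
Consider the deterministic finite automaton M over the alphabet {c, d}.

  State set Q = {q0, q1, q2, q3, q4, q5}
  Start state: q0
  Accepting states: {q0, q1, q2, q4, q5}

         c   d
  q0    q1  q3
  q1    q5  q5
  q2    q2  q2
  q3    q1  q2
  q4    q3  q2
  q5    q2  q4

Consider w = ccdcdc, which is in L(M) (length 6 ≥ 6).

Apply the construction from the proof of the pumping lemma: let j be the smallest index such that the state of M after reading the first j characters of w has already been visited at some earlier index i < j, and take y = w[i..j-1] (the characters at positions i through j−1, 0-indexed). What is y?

State sequence: q0 -c-> q1 -c-> q5 -d-> q4 -c-> q3 -d-> q2 -c-> q2
First repeat at step 6: q2 was already visited.

So i = 5, j = 6, giving x = w[0:5] = ccdcd, y = w[5:6] = c, z = w[6:6] = ε.
Check: |xy| = 6 ≤ 6 and |y| = 1 ≥ 1. Reading y takes M from q2 back to q2, so every xyⁱz is accepted.
Pumping length from the standard proof: p = 6 (the number of states). The repeated state found above gives |xy| = j ≤ 6 and |y| = j − i ≥ 1.

c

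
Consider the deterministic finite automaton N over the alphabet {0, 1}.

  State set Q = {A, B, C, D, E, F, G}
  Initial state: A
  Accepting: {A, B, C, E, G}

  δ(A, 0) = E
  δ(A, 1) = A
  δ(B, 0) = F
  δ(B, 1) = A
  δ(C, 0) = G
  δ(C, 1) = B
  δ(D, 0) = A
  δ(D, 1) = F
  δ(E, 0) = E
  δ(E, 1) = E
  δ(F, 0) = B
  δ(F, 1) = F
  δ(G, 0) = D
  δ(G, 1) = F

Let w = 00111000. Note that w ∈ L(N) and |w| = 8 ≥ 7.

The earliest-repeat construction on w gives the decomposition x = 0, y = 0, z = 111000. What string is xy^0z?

0111000

xy⁰z = xz = 0·111000 = 0111000.
Reading y = 0 takes N from E back to E, so after x the machine is still in E, and z then leads to the accepting state E. Hence 0111000 ∈ L(N).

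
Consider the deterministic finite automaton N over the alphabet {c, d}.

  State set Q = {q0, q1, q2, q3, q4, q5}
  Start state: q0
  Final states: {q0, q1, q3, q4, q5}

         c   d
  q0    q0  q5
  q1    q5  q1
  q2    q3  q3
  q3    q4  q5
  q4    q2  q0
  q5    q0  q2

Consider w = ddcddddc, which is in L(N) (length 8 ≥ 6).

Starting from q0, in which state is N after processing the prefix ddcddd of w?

State sequence: q0 -d-> q5 -d-> q2 -c-> q3 -d-> q5 -d-> q2 -d-> q3

After reading 6 characters, N is in state q3.
(This kind of state-tracing is the core of the pumping-lemma construction: with 6 states, pigeonhole forces a repeat within the first 6 steps.)

q3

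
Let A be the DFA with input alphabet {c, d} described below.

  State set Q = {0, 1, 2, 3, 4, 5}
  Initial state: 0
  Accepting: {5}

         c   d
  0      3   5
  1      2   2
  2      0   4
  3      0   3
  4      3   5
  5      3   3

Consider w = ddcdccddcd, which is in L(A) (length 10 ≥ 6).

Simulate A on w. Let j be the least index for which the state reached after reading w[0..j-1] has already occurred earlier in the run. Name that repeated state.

0

Run of A on w = d d c d c c d d c d:
  step 0: 0  (start)
  step 1: 5  (read d: 0→5)
  step 2: 3  (read d: 5→3)
  step 3: 0  (read c: 3→0)   ← first repeat (0 seen earlier)
  step 4: 5  (read d: 0→5)
  step 5: 3  (read c: 5→3)
  step 6: 0  (read c: 3→0)
  step 7: 5  (read d: 0→5)
  step 8: 3  (read d: 5→3)
  step 9: 0  (read c: 3→0)
  step 10: 5  (read d: 0→5)

The earliest repeat is at step j = 3: A is in 0, which it already visited at step i = 0.
Pumping length from the standard proof: p = 6 (the number of states). The repeated state found above gives |xy| = j ≤ 6 and |y| = j − i ≥ 1.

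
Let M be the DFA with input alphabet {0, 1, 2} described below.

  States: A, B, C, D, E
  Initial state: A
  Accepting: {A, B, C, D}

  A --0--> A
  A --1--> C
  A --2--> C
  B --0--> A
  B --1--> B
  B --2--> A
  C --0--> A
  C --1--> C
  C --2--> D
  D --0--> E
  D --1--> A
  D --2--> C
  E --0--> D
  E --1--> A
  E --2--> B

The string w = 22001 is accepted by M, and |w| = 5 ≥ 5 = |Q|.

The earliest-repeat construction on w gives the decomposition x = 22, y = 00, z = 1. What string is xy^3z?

xy^3z = 22·00·00·00·1 = 220000001.
Reading y = 00 takes M from D back to D, so after x·y·y·y the machine is still in D, and z then leads to the accepting state A. Hence 220000001 ∈ L(M).

220000001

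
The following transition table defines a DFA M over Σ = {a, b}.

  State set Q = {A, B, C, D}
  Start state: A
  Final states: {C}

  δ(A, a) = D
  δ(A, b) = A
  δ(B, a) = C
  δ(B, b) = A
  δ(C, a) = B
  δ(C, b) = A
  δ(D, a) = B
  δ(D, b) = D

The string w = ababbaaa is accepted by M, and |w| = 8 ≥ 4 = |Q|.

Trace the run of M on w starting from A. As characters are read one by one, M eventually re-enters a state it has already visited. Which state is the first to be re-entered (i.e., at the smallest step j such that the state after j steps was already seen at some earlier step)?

D

Run of M on w = a b a b b a a a:
  step 0: A  (start)
  step 1: D  (read a: A→D)
  step 2: D  (read b: D→D)   ← first repeat (D seen earlier)
  step 3: B  (read a: D→B)
  step 4: A  (read b: B→A)
  step 5: A  (read b: A→A)
  step 6: D  (read a: A→D)
  step 7: B  (read a: D→B)
  step 8: C  (read a: B→C)

The earliest repeat is at step j = 2: M is in D, which it already visited at step i = 1.
The DFA has 4 states, so the proof of the pumping lemma guarantees a repeated state among the first 4+1 visited; the segment between the two visits is the pumpable y.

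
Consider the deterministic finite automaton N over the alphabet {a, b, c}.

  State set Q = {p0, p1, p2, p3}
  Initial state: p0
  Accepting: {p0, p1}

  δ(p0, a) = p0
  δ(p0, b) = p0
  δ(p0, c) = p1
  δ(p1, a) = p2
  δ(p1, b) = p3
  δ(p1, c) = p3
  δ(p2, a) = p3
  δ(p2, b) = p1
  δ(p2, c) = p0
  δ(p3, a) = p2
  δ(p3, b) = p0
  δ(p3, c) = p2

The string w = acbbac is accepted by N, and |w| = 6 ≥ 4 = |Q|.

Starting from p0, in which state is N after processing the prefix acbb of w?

Run of N on the first 4 characters of w = a c b b:
  step 0: p0  (start)
  step 1: p0  (read a: p0→p0)
  step 2: p1  (read c: p0→p1)
  step 3: p3  (read b: p1→p3)
  step 4: p0  (read b: p3→p0)

After reading 4 characters, N is in state p0.
(This kind of state-tracing is the core of the pumping-lemma construction: with 4 states, pigeonhole forces a repeat within the first 4 steps.)

p0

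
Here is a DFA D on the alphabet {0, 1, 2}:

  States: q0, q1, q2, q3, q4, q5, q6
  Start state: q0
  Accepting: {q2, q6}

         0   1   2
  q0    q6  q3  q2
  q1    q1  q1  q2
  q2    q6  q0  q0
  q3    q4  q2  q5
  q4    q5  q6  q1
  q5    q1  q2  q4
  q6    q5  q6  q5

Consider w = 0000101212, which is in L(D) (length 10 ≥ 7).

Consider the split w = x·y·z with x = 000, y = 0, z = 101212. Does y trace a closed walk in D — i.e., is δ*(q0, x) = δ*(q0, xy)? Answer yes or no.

yes

State sequence: q0 -0-> q6 -0-> q5 -0-> q1 -0-> q1

After x (step 3): q1. After xy (step 4): q1.
They match, so y = 0 drives D around a cycle from q1 back to itself; pumping y any number of times keeps D in q1 before reading z, and xyⁱz ∈ L(D) for every i ≥ 0.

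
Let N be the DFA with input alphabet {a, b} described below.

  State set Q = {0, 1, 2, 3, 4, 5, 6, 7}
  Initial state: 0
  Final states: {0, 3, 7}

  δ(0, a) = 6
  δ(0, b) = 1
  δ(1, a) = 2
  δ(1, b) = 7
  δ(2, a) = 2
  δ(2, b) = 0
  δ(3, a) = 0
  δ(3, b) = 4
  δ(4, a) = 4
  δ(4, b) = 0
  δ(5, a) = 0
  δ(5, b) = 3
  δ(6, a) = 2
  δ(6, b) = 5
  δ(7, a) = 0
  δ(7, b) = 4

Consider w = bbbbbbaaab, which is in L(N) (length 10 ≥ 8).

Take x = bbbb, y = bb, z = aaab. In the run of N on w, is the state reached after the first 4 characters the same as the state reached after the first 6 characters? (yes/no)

Run of N on the first 6 characters of w = b b b b b b:
  step 0: 0  (start)
  step 1: 1  (read b: 0→1)
  step 2: 7  (read b: 1→7)
  step 3: 4  (read b: 7→4)
  step 4: 0  (read b: 4→0)
  step 5: 1  (read b: 0→1)
  step 6: 7  (read b: 1→7)

After x (step 4): 0. After xy (step 6): 7.
They differ (0 ≠ 7), so y is not a cycle from the state after x; this split is not the one the pumping-lemma construction produces, and pumping y need not keep the string in L(N).

no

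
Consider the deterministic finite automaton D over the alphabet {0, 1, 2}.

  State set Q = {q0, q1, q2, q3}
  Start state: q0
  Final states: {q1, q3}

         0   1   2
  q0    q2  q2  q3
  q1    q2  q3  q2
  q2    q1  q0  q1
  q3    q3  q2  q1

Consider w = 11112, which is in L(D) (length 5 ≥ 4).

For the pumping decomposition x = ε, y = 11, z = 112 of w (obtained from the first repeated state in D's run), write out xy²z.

1111112

xy^2z = ε·11·11·112 = 1111112.
Reading y = 11 takes D from q0 back to q0, so after x·y·y the machine is still in q0, and z then leads to the accepting state q3. Hence 1111112 ∈ L(D).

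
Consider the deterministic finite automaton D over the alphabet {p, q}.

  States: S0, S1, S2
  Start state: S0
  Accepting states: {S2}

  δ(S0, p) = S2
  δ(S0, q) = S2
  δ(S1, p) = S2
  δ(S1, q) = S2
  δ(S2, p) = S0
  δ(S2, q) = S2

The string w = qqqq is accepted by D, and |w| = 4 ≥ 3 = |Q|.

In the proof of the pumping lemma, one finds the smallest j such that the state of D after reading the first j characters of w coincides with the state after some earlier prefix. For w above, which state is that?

State sequence: S0 -q-> S2 -q-> S2 -q-> S2 -q-> S2
First repeat at step 2: S2 was already visited.

The earliest repeat is at step j = 2: D is in S2, which it already visited at step i = 1.
Since D has 3 states, any run of length ≥ 3 visits 3+1 states, so by pigeonhole some state repeats within the first 3 steps — that repeat gives the pumpable loop.

S2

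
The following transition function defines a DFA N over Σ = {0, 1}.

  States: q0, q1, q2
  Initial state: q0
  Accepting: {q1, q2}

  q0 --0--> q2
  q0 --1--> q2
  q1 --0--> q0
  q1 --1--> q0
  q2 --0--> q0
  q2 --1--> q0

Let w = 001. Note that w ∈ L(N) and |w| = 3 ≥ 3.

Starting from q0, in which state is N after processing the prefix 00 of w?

Run of N on the first 2 characters of w = 0 0:
  step 0: q0  (start)
  step 1: q2  (read 0: q0→q2)
  step 2: q0  (read 0: q2→q0)

After reading 2 characters, N is in state q0.
(This kind of state-tracing is the core of the pumping-lemma construction: with 3 states, pigeonhole forces a repeat within the first 3 steps.)

q0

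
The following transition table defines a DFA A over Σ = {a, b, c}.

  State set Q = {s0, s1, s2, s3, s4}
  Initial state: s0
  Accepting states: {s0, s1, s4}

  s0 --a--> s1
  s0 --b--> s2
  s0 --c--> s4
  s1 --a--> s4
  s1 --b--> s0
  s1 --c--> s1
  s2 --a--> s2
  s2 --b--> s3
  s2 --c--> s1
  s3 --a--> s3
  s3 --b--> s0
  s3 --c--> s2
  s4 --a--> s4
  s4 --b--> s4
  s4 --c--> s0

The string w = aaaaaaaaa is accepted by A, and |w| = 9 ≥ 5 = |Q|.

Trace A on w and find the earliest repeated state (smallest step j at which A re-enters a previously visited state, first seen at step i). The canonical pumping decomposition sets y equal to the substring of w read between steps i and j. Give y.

a

Run of A on w = a a a a a a a a a:
  step 0: s0  (start)
  step 1: s1  (read a: s0→s1)
  step 2: s4  (read a: s1→s4)
  step 3: s4  (read a: s4→s4)   ← first repeat (s4 seen earlier)
  step 4: s4  (read a: s4→s4)
  step 5: s4  (read a: s4→s4)
  step 6: s4  (read a: s4→s4)
  step 7: s4  (read a: s4→s4)
  step 8: s4  (read a: s4→s4)
  step 9: s4  (read a: s4→s4)

So i = 2, j = 3, giving x = w[0:2] = aa, y = w[2:3] = a, z = w[3:9] = aaaaaa.
Check: |xy| = 3 ≤ 5 and |y| = 1 ≥ 1. Reading y takes A from s4 back to s4, so every xyⁱz is accepted.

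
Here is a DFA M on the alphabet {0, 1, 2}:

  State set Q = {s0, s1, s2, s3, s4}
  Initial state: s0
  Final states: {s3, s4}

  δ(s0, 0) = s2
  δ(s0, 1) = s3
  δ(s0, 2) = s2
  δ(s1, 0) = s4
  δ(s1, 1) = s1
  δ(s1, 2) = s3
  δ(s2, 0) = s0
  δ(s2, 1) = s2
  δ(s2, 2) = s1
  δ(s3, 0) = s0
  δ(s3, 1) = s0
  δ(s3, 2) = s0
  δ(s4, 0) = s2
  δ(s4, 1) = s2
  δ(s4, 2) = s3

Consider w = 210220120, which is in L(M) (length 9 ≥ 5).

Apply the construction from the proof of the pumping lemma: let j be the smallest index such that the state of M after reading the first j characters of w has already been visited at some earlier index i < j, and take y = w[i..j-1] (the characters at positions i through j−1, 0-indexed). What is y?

State sequence: s0 -2-> s2 -1-> s2 -0-> s0 -2-> s2 -2-> s1 -0-> s4 -1-> s2 -2-> s1 -0-> s4
First repeat at step 2: s2 was already visited.

So i = 1, j = 2, giving x = w[0:1] = 2, y = w[1:2] = 1, z = w[2:9] = 0220120.
Check: |xy| = 2 ≤ 5 and |y| = 1 ≥ 1. Reading y takes M from s2 back to s2, so every xyⁱz is accepted.

1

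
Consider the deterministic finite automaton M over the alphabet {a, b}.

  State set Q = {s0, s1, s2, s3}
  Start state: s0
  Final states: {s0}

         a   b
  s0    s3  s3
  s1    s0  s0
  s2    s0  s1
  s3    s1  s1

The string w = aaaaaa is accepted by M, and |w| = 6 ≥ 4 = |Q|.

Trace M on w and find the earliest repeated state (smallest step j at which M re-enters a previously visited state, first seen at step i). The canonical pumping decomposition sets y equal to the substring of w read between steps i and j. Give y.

Run of M on w = a a a a a a:
  step 0: s0  (start)
  step 1: s3  (read a: s0→s3)
  step 2: s1  (read a: s3→s1)
  step 3: s0  (read a: s1→s0)   ← first repeat (s0 seen earlier)
  step 4: s3  (read a: s0→s3)
  step 5: s1  (read a: s3→s1)
  step 6: s0  (read a: s1→s0)

So i = 0, j = 3, giving x = w[0:0] = ε, y = w[0:3] = aaa, z = w[3:6] = aaa.
Check: |xy| = 3 ≤ 4 and |y| = 3 ≥ 1. Reading y takes M from s0 back to s0, so every xyⁱz is accepted.
The DFA has 4 states, so the proof of the pumping lemma guarantees a repeated state among the first 4+1 visited; the segment between the two visits is the pumpable y.

aaa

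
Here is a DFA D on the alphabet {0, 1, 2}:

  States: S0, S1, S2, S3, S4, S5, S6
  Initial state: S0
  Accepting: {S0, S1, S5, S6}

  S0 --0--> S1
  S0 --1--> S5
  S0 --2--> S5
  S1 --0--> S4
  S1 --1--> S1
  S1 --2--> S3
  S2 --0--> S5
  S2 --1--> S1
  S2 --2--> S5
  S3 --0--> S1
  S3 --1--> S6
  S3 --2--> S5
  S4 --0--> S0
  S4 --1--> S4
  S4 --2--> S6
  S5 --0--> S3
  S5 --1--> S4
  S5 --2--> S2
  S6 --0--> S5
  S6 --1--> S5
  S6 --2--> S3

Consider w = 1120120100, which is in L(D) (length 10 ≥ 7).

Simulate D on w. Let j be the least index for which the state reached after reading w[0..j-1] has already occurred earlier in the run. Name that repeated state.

Run of D on w = 1 1 2 0 1 2 0 1 0 0:
  step 0: S0  (start)
  step 1: S5  (read 1: S0→S5)
  step 2: S4  (read 1: S5→S4)
  step 3: S6  (read 2: S4→S6)
  step 4: S5  (read 0: S6→S5)   ← first repeat (S5 seen earlier)
  step 5: S4  (read 1: S5→S4)
  step 6: S6  (read 2: S4→S6)
  step 7: S5  (read 0: S6→S5)
  step 8: S4  (read 1: S5→S4)
  step 9: S0  (read 0: S4→S0)
  step 10: S1  (read 0: S0→S1)

The earliest repeat is at step j = 4: D is in S5, which it already visited at step i = 1.
Since D has 7 states, any run of length ≥ 7 visits 7+1 states, so by pigeonhole some state repeats within the first 7 steps — that repeat gives the pumpable loop.

S5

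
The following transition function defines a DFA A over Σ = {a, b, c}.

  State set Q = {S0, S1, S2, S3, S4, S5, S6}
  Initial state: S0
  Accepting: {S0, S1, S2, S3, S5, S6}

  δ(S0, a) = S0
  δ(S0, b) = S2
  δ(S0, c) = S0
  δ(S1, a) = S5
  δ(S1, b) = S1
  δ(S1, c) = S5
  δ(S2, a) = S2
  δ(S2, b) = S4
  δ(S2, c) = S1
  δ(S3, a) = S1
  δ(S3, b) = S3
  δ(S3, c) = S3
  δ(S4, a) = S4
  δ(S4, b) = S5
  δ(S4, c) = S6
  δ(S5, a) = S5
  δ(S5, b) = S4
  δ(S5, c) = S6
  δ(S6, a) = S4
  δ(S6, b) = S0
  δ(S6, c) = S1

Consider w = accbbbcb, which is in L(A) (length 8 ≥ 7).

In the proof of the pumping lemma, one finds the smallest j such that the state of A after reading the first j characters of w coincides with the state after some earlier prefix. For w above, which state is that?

Run of A on w = a c c b b b c b:
  step 0: S0  (start)
  step 1: S0  (read a: S0→S0)   ← first repeat (S0 seen earlier)
  step 2: S0  (read c: S0→S0)
  step 3: S0  (read c: S0→S0)
  step 4: S2  (read b: S0→S2)
  step 5: S4  (read b: S2→S4)
  step 6: S5  (read b: S4→S5)
  step 7: S6  (read c: S5→S6)
  step 8: S0  (read b: S6→S0)

The earliest repeat is at step j = 1: A is in S0, which it already visited at step i = 0.
Pumping length from the standard proof: p = 7 (the number of states). The repeated state found above gives |xy| = j ≤ 7 and |y| = j − i ≥ 1.

S0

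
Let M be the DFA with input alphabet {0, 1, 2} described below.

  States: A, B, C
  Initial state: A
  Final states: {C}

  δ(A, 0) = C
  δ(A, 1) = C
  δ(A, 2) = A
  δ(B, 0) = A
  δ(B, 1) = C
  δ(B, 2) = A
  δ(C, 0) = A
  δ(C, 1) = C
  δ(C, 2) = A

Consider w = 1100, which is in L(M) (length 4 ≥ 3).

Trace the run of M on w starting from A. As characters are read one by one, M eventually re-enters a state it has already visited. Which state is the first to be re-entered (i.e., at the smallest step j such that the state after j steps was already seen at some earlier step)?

Run of M on w = 1 1 0 0:
  step 0: A  (start)
  step 1: C  (read 1: A→C)
  step 2: C  (read 1: C→C)   ← first repeat (C seen earlier)
  step 3: A  (read 0: C→A)
  step 4: C  (read 0: A→C)

The earliest repeat is at step j = 2: M is in C, which it already visited at step i = 1.
Since M has 3 states, any run of length ≥ 3 visits 3+1 states, so by pigeonhole some state repeats within the first 3 steps — that repeat gives the pumpable loop.

C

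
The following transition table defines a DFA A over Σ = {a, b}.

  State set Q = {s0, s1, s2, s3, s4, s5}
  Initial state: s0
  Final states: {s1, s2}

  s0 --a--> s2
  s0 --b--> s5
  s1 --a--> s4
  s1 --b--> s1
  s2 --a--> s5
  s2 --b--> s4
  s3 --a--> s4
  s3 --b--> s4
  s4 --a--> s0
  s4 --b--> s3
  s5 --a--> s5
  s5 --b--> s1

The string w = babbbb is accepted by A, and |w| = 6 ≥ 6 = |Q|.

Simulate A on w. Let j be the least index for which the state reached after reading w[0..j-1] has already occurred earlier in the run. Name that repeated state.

Run of A on w = b a b b b b:
  step 0: s0  (start)
  step 1: s5  (read b: s0→s5)
  step 2: s5  (read a: s5→s5)   ← first repeat (s5 seen earlier)
  step 3: s1  (read b: s5→s1)
  step 4: s1  (read b: s1→s1)
  step 5: s1  (read b: s1→s1)
  step 6: s1  (read b: s1→s1)

The earliest repeat is at step j = 2: A is in s5, which it already visited at step i = 1.
With |Q| = 6, pigeonhole forces a state repeat no later than step 6; the substring read between the first and second visits to that state can be pumped.

s5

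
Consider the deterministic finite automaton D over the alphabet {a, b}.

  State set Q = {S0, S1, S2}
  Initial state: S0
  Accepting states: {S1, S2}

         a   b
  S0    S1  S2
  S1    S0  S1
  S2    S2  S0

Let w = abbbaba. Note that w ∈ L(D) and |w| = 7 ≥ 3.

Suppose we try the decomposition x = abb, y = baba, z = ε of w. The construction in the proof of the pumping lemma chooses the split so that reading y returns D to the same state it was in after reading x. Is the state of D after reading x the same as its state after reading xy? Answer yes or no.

State sequence: S0 -a-> S1 -b-> S1 -b-> S1 -b-> S1 -a-> S0 -b-> S2 -a-> S2

After x (step 3): S1. After xy (step 7): S2.
They differ (S1 ≠ S2), so y is not a cycle from the state after x; this split is not the one the pumping-lemma construction produces, and pumping y need not keep the string in L(D).

no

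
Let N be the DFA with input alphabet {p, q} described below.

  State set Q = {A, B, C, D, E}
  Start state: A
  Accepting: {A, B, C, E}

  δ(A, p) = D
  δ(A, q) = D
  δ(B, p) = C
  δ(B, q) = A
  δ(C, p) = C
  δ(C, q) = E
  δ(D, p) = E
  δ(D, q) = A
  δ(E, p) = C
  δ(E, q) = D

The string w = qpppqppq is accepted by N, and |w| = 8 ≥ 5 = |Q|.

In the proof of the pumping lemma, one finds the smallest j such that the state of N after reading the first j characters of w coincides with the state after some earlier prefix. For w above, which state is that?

State sequence: A -q-> D -p-> E -p-> C -p-> C -q-> E -p-> C -p-> C -q-> E
First repeat at step 4: C was already visited.

The earliest repeat is at step j = 4: N is in C, which it already visited at step i = 3.
With |Q| = 5, pigeonhole forces a state repeat no later than step 5; the substring read between the first and second visits to that state can be pumped.

C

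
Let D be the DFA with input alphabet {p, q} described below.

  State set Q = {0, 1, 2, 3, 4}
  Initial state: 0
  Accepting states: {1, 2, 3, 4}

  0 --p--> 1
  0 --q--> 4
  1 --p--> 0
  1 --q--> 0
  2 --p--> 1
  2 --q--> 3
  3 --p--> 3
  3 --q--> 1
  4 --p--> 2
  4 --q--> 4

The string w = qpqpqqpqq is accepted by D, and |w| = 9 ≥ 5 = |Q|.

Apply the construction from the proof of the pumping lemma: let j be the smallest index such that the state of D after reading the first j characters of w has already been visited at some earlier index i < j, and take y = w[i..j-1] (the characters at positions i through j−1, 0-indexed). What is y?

p

State sequence: 0 -q-> 4 -p-> 2 -q-> 3 -p-> 3 -q-> 1 -q-> 0 -p-> 1 -q-> 0 -q-> 4
First repeat at step 4: 3 was already visited.

So i = 3, j = 4, giving x = w[0:3] = qpq, y = w[3:4] = p, z = w[4:9] = qqpqq.
Check: |xy| = 4 ≤ 5 and |y| = 1 ≥ 1. Reading y takes D from 3 back to 3, so every xyⁱz is accepted.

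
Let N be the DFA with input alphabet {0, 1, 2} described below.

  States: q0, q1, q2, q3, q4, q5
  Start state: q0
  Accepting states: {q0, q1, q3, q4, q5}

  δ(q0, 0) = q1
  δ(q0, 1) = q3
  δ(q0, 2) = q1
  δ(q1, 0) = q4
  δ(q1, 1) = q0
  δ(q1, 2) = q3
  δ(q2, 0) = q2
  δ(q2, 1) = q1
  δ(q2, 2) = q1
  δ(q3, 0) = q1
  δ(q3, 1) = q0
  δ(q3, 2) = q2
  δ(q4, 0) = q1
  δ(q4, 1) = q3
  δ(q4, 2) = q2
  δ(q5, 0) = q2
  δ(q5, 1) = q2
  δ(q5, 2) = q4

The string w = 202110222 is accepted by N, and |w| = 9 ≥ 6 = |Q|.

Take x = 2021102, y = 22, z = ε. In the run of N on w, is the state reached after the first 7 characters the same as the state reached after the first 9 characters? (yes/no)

no

Run of N on the first 9 characters of w = 2 0 2 1 1 0 2 2 2:
  step 0: q0  (start)
  step 1: q1  (read 2: q0→q1)
  step 2: q4  (read 0: q1→q4)
  step 3: q2  (read 2: q4→q2)
  step 4: q1  (read 1: q2→q1)
  step 5: q0  (read 1: q1→q0)
  step 6: q1  (read 0: q0→q1)
  step 7: q3  (read 2: q1→q3)
  step 8: q2  (read 2: q3→q2)
  step 9: q1  (read 2: q2→q1)

After x (step 7): q3. After xy (step 9): q1.
They differ (q3 ≠ q1), so y is not a cycle from the state after x; this split is not the one the pumping-lemma construction produces, and pumping y need not keep the string in L(N).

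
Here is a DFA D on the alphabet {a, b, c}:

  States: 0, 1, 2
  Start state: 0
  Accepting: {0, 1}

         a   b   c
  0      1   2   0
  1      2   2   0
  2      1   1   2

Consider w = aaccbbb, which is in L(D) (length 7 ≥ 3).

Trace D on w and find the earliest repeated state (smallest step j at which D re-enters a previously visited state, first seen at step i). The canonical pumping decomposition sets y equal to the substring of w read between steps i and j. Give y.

Run of D on w = a a c c b b b:
  step 0: 0  (start)
  step 1: 1  (read a: 0→1)
  step 2: 2  (read a: 1→2)
  step 3: 2  (read c: 2→2)   ← first repeat (2 seen earlier)
  step 4: 2  (read c: 2→2)
  step 5: 1  (read b: 2→1)
  step 6: 2  (read b: 1→2)
  step 7: 1  (read b: 2→1)

So i = 2, j = 3, giving x = w[0:2] = aa, y = w[2:3] = c, z = w[3:7] = cbbb.
Check: |xy| = 3 ≤ 3 and |y| = 1 ≥ 1. Reading y takes D from 2 back to 2, so every xyⁱz is accepted.
The DFA has 3 states, so the proof of the pumping lemma guarantees a repeated state among the first 3+1 visited; the segment between the two visits is the pumpable y.

c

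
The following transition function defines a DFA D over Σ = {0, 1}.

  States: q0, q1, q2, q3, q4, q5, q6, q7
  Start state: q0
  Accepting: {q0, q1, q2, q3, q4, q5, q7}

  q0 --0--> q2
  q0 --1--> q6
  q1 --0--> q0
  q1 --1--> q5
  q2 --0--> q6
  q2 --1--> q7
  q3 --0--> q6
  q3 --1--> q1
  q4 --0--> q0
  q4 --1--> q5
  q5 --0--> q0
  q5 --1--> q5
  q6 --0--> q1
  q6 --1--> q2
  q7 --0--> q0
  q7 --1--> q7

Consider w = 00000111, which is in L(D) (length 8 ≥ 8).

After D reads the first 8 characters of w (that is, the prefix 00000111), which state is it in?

q7

State sequence: q0 -0-> q2 -0-> q6 -0-> q1 -0-> q0 -0-> q2 -1-> q7 -1-> q7 -1-> q7

After reading 8 characters, D is in state q7.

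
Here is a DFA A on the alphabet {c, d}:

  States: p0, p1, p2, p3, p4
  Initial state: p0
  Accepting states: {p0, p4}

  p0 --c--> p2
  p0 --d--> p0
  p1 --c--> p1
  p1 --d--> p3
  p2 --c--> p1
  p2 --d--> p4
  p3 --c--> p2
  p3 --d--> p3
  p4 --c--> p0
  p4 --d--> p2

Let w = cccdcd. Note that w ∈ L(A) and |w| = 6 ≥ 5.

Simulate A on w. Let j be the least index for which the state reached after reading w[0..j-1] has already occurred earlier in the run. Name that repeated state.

p1

State sequence: p0 -c-> p2 -c-> p1 -c-> p1 -d-> p3 -c-> p2 -d-> p4
First repeat at step 3: p1 was already visited.

The earliest repeat is at step j = 3: A is in p1, which it already visited at step i = 2.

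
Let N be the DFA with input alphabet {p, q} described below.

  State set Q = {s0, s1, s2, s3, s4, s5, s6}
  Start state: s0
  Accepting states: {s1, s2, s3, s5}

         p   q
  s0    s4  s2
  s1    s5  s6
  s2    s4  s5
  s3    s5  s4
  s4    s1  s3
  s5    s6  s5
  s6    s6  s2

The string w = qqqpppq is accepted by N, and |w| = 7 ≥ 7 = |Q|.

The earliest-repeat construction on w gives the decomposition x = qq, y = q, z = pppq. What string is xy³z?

qqqqqpppq

xy^3z = qq·q·q·q·pppq = qqqqqpppq.
Reading y = q takes N from s5 back to s5, so after x·y·y·y the machine is still in s5, and z then leads to the accepting state s2. Hence qqqqqpppq ∈ L(N).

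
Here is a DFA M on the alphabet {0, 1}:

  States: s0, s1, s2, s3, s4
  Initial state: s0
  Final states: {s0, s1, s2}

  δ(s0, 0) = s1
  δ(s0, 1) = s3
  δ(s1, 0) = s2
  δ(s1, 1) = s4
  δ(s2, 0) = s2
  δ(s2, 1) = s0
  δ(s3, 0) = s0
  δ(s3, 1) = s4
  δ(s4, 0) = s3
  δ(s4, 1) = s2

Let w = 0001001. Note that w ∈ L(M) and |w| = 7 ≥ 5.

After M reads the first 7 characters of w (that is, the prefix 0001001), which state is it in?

s0

State sequence: s0 -0-> s1 -0-> s2 -0-> s2 -1-> s0 -0-> s1 -0-> s2 -1-> s0

After reading 7 characters, M is in state s0.
(This kind of state-tracing is the core of the pumping-lemma construction: with 5 states, pigeonhole forces a repeat within the first 5 steps.)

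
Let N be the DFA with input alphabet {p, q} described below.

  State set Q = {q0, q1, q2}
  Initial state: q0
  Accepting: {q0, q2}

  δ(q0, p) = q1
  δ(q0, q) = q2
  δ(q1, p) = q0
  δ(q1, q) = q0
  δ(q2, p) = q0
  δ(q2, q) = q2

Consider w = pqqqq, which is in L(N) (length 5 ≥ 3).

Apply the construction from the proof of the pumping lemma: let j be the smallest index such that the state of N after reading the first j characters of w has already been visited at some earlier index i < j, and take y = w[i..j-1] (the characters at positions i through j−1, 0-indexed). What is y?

Run of N on w = p q q q q:
  step 0: q0  (start)
  step 1: q1  (read p: q0→q1)
  step 2: q0  (read q: q1→q0)   ← first repeat (q0 seen earlier)
  step 3: q2  (read q: q0→q2)
  step 4: q2  (read q: q2→q2)
  step 5: q2  (read q: q2→q2)

So i = 0, j = 2, giving x = w[0:0] = ε, y = w[0:2] = pq, z = w[2:5] = qqq.
Check: |xy| = 2 ≤ 3 and |y| = 2 ≥ 1. Reading y takes N from q0 back to q0, so every xyⁱz is accepted.

pq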